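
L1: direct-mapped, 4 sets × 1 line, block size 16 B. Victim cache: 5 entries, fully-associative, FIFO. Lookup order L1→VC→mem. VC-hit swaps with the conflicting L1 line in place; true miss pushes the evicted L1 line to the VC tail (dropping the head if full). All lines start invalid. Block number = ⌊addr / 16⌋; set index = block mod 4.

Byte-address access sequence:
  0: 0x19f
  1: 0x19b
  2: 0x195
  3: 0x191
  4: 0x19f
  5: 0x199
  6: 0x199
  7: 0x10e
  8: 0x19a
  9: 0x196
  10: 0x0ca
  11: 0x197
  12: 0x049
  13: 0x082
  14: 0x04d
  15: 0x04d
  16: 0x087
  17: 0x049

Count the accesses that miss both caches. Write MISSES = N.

0: 0x19f (blk 25, set 1) → MISS  vc=[]
1: 0x19b (blk 25, set 1) → L1-HIT  vc=[]
2: 0x195 (blk 25, set 1) → L1-HIT  vc=[]
3: 0x191 (blk 25, set 1) → L1-HIT  vc=[]
4: 0x19f (blk 25, set 1) → L1-HIT  vc=[]
5: 0x199 (blk 25, set 1) → L1-HIT  vc=[]
6: 0x199 (blk 25, set 1) → L1-HIT  vc=[]
7: 0x10e (blk 16, set 0) → MISS  vc=[]
8: 0x19a (blk 25, set 1) → L1-HIT  vc=[]
9: 0x196 (blk 25, set 1) → L1-HIT  vc=[]
10: 0xca (blk 12, set 0) → MISS  vc=[16]
11: 0x197 (blk 25, set 1) → L1-HIT  vc=[16]
12: 0x49 (blk 4, set 0) → MISS  vc=[16, 12]
13: 0x82 (blk 8, set 0) → MISS  vc=[16, 12, 4]
14: 0x4d (blk 4, set 0) → VC-HIT  vc=[16, 12, 8]
15: 0x4d (blk 4, set 0) → L1-HIT  vc=[16, 12, 8]
16: 0x87 (blk 8, set 0) → VC-HIT  vc=[16, 12, 4]
17: 0x49 (blk 4, set 0) → VC-HIT  vc=[16, 12, 8]

MISSES = 5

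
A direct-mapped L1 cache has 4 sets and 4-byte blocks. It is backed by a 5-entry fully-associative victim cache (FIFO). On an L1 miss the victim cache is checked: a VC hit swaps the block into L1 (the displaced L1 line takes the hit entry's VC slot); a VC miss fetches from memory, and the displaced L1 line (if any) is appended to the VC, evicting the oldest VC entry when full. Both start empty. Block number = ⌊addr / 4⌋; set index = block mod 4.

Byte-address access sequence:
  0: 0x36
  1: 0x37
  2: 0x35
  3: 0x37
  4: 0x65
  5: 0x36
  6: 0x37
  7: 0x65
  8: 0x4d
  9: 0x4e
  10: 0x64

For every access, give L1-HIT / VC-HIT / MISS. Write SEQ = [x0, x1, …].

#0 0x36→b13/s1 MISS; vc=[]
#1 0x37→b13/s1 L1-HIT; vc=[]
#2 0x35→b13/s1 L1-HIT; vc=[]
#3 0x37→b13/s1 L1-HIT; vc=[]
#4 0x65→b25/s1 MISS; vc=[13]
#5 0x36→b13/s1 VC-HIT; vc=[25]
#6 0x37→b13/s1 L1-HIT; vc=[25]
#7 0x65→b25/s1 VC-HIT; vc=[13]
#8 0x4d→b19/s3 MISS; vc=[13]
#9 0x4e→b19/s3 L1-HIT; vc=[13]
#10 0x64→b25/s1 L1-HIT; vc=[13]

SEQ = [MISS, L1-HIT, L1-HIT, L1-HIT, MISS, VC-HIT, L1-HIT, VC-HIT, MISS, L1-HIT, L1-HIT]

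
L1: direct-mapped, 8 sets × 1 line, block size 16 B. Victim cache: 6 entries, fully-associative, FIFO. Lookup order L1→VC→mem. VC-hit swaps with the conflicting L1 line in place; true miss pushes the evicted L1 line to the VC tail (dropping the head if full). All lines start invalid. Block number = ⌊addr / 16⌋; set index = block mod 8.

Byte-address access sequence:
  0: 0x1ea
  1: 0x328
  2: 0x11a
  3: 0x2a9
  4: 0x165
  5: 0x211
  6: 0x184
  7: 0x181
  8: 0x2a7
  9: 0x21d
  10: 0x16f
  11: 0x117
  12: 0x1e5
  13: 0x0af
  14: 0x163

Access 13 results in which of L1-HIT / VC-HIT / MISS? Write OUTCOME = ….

OUTCOME = MISS

  [0] addr=0x1ea blk=30 s=6: MISS | VC []
  [1] addr=0x328 blk=50 s=2: MISS | VC []
  [2] addr=0x11a blk=17 s=1: MISS | VC []
  [3] addr=0x2a9 blk=42 s=2: MISS | VC [50]
  [4] addr=0x165 blk=22 s=6: MISS | VC [50, 30]
  [5] addr=0x211 blk=33 s=1: MISS | VC [50, 30, 17]
  [6] addr=0x184 blk=24 s=0: MISS | VC [50, 30, 17]
  [7] addr=0x181 blk=24 s=0: L1-HIT | VC [50, 30, 17]
  [8] addr=0x2a7 blk=42 s=2: L1-HIT | VC [50, 30, 17]
  [9] addr=0x21d blk=33 s=1: L1-HIT | VC [50, 30, 17]
  [10] addr=0x16f blk=22 s=6: L1-HIT | VC [50, 30, 17]
  [11] addr=0x117 blk=17 s=1: VC-HIT | VC [50, 30, 33]
  [12] addr=0x1e5 blk=30 s=6: VC-HIT | VC [50, 22, 33]
  [13] addr=0xaf blk=10 s=2: MISS | VC [50, 22, 33, 42]
  [14] addr=0x163 blk=22 s=6: VC-HIT | VC [50, 30, 33, 42]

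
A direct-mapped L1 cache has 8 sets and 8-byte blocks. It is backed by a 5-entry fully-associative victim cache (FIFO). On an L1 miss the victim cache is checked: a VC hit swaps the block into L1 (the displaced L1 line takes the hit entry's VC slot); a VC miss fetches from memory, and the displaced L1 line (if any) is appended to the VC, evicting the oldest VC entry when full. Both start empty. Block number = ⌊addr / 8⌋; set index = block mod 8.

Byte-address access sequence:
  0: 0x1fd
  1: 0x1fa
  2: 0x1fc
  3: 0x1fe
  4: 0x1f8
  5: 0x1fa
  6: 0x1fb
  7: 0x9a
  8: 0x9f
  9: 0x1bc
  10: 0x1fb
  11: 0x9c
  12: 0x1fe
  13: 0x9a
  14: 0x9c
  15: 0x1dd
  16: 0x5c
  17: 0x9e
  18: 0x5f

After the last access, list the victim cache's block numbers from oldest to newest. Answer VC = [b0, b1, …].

VC = [55, 19, 59]

0: 0x1fd (blk 63, set 7) → MISS  vc=[]
1: 0x1fa (blk 63, set 7) → L1-HIT  vc=[]
2: 0x1fc (blk 63, set 7) → L1-HIT  vc=[]
3: 0x1fe (blk 63, set 7) → L1-HIT  vc=[]
4: 0x1f8 (blk 63, set 7) → L1-HIT  vc=[]
5: 0x1fa (blk 63, set 7) → L1-HIT  vc=[]
6: 0x1fb (blk 63, set 7) → L1-HIT  vc=[]
7: 0x9a (blk 19, set 3) → MISS  vc=[]
8: 0x9f (blk 19, set 3) → L1-HIT  vc=[]
9: 0x1bc (blk 55, set 7) → MISS  vc=[63]
10: 0x1fb (blk 63, set 7) → VC-HIT  vc=[55]
11: 0x9c (blk 19, set 3) → L1-HIT  vc=[55]
12: 0x1fe (blk 63, set 7) → L1-HIT  vc=[55]
13: 0x9a (blk 19, set 3) → L1-HIT  vc=[55]
14: 0x9c (blk 19, set 3) → L1-HIT  vc=[55]
15: 0x1dd (blk 59, set 3) → MISS  vc=[55, 19]
16: 0x5c (blk 11, set 3) → MISS  vc=[55, 19, 59]
17: 0x9e (blk 19, set 3) → VC-HIT  vc=[55, 11, 59]
18: 0x5f (blk 11, set 3) → VC-HIT  vc=[55, 19, 59]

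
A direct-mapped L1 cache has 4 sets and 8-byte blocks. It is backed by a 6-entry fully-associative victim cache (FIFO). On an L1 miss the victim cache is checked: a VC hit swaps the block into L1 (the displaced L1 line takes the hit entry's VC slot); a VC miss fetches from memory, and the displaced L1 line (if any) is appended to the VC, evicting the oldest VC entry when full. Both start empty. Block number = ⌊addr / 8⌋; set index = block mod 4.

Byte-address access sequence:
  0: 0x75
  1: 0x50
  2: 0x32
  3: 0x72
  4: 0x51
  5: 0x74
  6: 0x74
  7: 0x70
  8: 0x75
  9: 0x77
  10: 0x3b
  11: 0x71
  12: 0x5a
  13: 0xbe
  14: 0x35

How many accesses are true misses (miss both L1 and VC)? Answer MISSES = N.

MISSES = 6

0: 0x75 (blk 14, set 2) → MISS  vc=[]
1: 0x50 (blk 10, set 2) → MISS  vc=[14]
2: 0x32 (blk 6, set 2) → MISS  vc=[14, 10]
3: 0x72 (blk 14, set 2) → VC-HIT  vc=[6, 10]
4: 0x51 (blk 10, set 2) → VC-HIT  vc=[6, 14]
5: 0x74 (blk 14, set 2) → VC-HIT  vc=[6, 10]
6: 0x74 (blk 14, set 2) → L1-HIT  vc=[6, 10]
7: 0x70 (blk 14, set 2) → L1-HIT  vc=[6, 10]
8: 0x75 (blk 14, set 2) → L1-HIT  vc=[6, 10]
9: 0x77 (blk 14, set 2) → L1-HIT  vc=[6, 10]
10: 0x3b (blk 7, set 3) → MISS  vc=[6, 10]
11: 0x71 (blk 14, set 2) → L1-HIT  vc=[6, 10]
12: 0x5a (blk 11, set 3) → MISS  vc=[6, 10, 7]
13: 0xbe (blk 23, set 3) → MISS  vc=[6, 10, 7, 11]
14: 0x35 (blk 6, set 2) → VC-HIT  vc=[14, 10, 7, 11]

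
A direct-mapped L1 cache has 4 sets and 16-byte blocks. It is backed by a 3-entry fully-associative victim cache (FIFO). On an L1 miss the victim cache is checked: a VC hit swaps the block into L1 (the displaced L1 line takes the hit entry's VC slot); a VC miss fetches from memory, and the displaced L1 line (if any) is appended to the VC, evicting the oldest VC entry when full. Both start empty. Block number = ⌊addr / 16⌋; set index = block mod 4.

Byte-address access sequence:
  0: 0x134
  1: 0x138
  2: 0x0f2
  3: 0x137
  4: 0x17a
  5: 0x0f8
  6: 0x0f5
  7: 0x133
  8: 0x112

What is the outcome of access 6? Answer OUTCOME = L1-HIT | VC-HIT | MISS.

OUTCOME = L1-HIT

#0 0x134→b19/s3 MISS; vc=[]
#1 0x138→b19/s3 L1-HIT; vc=[]
#2 0xf2→b15/s3 MISS; vc=[19]
#3 0x137→b19/s3 VC-HIT; vc=[15]
#4 0x17a→b23/s3 MISS; vc=[15,19]
#5 0xf8→b15/s3 VC-HIT; vc=[23,19]
#6 0xf5→b15/s3 L1-HIT; vc=[23,19]
#7 0x133→b19/s3 VC-HIT; vc=[23,15]
#8 0x112→b17/s1 MISS; vc=[23,15]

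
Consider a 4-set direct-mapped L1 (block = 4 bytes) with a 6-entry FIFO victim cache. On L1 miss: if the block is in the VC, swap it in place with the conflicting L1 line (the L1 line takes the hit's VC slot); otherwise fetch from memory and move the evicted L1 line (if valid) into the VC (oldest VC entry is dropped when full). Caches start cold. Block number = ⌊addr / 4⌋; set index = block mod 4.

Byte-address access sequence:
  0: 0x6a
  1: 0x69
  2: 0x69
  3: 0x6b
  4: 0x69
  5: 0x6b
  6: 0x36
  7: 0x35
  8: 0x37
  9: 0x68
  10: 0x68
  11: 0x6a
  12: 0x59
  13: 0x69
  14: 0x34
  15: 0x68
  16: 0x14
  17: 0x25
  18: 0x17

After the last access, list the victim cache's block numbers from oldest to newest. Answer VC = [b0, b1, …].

VC = [22, 13, 9]

#0 0x6a→b26/s2 MISS; vc=[]
#1 0x69→b26/s2 L1-HIT; vc=[]
#2 0x69→b26/s2 L1-HIT; vc=[]
#3 0x6b→b26/s2 L1-HIT; vc=[]
#4 0x69→b26/s2 L1-HIT; vc=[]
#5 0x6b→b26/s2 L1-HIT; vc=[]
#6 0x36→b13/s1 MISS; vc=[]
#7 0x35→b13/s1 L1-HIT; vc=[]
#8 0x37→b13/s1 L1-HIT; vc=[]
#9 0x68→b26/s2 L1-HIT; vc=[]
#10 0x68→b26/s2 L1-HIT; vc=[]
#11 0x6a→b26/s2 L1-HIT; vc=[]
#12 0x59→b22/s2 MISS; vc=[26]
#13 0x69→b26/s2 VC-HIT; vc=[22]
#14 0x34→b13/s1 L1-HIT; vc=[22]
#15 0x68→b26/s2 L1-HIT; vc=[22]
#16 0x14→b5/s1 MISS; vc=[22,13]
#17 0x25→b9/s1 MISS; vc=[22,13,5]
#18 0x17→b5/s1 VC-HIT; vc=[22,13,9]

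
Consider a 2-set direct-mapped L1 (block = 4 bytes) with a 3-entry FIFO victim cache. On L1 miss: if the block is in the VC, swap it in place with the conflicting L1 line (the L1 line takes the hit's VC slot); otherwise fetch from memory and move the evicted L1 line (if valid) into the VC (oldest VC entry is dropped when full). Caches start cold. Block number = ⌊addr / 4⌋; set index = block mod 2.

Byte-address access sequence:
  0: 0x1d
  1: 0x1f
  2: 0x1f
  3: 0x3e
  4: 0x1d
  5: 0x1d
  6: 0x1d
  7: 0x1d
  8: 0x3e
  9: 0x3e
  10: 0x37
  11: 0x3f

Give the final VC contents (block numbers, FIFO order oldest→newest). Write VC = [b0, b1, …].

VC = [7, 13]

0: 0x1d (blk 7, set 1) → MISS  vc=[]
1: 0x1f (blk 7, set 1) → L1-HIT  vc=[]
2: 0x1f (blk 7, set 1) → L1-HIT  vc=[]
3: 0x3e (blk 15, set 1) → MISS  vc=[7]
4: 0x1d (blk 7, set 1) → VC-HIT  vc=[15]
5: 0x1d (blk 7, set 1) → L1-HIT  vc=[15]
6: 0x1d (blk 7, set 1) → L1-HIT  vc=[15]
7: 0x1d (blk 7, set 1) → L1-HIT  vc=[15]
8: 0x3e (blk 15, set 1) → VC-HIT  vc=[7]
9: 0x3e (blk 15, set 1) → L1-HIT  vc=[7]
10: 0x37 (blk 13, set 1) → MISS  vc=[7, 15]
11: 0x3f (blk 15, set 1) → VC-HIT  vc=[7, 13]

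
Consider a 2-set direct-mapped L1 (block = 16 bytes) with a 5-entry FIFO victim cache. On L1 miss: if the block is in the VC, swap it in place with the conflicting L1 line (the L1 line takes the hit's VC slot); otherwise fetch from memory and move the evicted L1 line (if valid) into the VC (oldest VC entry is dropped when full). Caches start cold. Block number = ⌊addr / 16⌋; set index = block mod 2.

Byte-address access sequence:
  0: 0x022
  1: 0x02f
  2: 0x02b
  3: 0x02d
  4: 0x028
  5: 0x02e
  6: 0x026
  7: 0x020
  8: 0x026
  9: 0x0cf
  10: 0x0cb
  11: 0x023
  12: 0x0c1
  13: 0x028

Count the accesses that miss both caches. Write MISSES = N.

#0 0x22→b2/s0 MISS; vc=[]
#1 0x2f→b2/s0 L1-HIT; vc=[]
#2 0x2b→b2/s0 L1-HIT; vc=[]
#3 0x2d→b2/s0 L1-HIT; vc=[]
#4 0x28→b2/s0 L1-HIT; vc=[]
#5 0x2e→b2/s0 L1-HIT; vc=[]
#6 0x26→b2/s0 L1-HIT; vc=[]
#7 0x20→b2/s0 L1-HIT; vc=[]
#8 0x26→b2/s0 L1-HIT; vc=[]
#9 0xcf→b12/s0 MISS; vc=[2]
#10 0xcb→b12/s0 L1-HIT; vc=[2]
#11 0x23→b2/s0 VC-HIT; vc=[12]
#12 0xc1→b12/s0 VC-HIT; vc=[2]
#13 0x28→b2/s0 VC-HIT; vc=[12]

MISSES = 2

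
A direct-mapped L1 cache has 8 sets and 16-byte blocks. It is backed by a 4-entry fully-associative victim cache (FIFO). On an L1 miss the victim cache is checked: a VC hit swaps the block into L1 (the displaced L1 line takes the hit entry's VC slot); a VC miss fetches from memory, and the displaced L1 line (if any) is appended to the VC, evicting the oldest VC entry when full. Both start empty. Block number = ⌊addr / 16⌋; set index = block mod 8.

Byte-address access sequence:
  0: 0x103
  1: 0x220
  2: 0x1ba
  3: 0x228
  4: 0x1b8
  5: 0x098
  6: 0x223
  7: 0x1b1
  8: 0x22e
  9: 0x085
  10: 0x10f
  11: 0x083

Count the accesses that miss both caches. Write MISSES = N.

0: 0x103 (blk 16, set 0) → MISS  vc=[]
1: 0x220 (blk 34, set 2) → MISS  vc=[]
2: 0x1ba (blk 27, set 3) → MISS  vc=[]
3: 0x228 (blk 34, set 2) → L1-HIT  vc=[]
4: 0x1b8 (blk 27, set 3) → L1-HIT  vc=[]
5: 0x98 (blk 9, set 1) → MISS  vc=[]
6: 0x223 (blk 34, set 2) → L1-HIT  vc=[]
7: 0x1b1 (blk 27, set 3) → L1-HIT  vc=[]
8: 0x22e (blk 34, set 2) → L1-HIT  vc=[]
9: 0x85 (blk 8, set 0) → MISS  vc=[16]
10: 0x10f (blk 16, set 0) → VC-HIT  vc=[8]
11: 0x83 (blk 8, set 0) → VC-HIT  vc=[16]

MISSES = 5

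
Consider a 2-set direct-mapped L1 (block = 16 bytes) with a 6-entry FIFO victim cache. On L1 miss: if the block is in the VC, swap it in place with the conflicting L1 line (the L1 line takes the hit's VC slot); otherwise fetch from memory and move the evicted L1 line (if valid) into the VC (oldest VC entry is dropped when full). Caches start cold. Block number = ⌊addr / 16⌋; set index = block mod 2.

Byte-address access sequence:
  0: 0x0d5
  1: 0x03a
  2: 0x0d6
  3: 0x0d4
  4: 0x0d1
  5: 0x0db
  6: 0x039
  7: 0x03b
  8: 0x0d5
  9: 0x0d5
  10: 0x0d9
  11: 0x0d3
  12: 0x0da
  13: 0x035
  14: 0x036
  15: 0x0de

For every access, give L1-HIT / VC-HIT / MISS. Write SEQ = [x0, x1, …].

#0 0xd5→b13/s1 MISS; vc=[]
#1 0x3a→b3/s1 MISS; vc=[13]
#2 0xd6→b13/s1 VC-HIT; vc=[3]
#3 0xd4→b13/s1 L1-HIT; vc=[3]
#4 0xd1→b13/s1 L1-HIT; vc=[3]
#5 0xdb→b13/s1 L1-HIT; vc=[3]
#6 0x39→b3/s1 VC-HIT; vc=[13]
#7 0x3b→b3/s1 L1-HIT; vc=[13]
#8 0xd5→b13/s1 VC-HIT; vc=[3]
#9 0xd5→b13/s1 L1-HIT; vc=[3]
#10 0xd9→b13/s1 L1-HIT; vc=[3]
#11 0xd3→b13/s1 L1-HIT; vc=[3]
#12 0xda→b13/s1 L1-HIT; vc=[3]
#13 0x35→b3/s1 VC-HIT; vc=[13]
#14 0x36→b3/s1 L1-HIT; vc=[13]
#15 0xde→b13/s1 VC-HIT; vc=[3]

SEQ = [MISS, MISS, VC-HIT, L1-HIT, L1-HIT, L1-HIT, VC-HIT, L1-HIT, VC-HIT, L1-HIT, L1-HIT, L1-HIT, L1-HIT, VC-HIT, L1-HIT, VC-HIT]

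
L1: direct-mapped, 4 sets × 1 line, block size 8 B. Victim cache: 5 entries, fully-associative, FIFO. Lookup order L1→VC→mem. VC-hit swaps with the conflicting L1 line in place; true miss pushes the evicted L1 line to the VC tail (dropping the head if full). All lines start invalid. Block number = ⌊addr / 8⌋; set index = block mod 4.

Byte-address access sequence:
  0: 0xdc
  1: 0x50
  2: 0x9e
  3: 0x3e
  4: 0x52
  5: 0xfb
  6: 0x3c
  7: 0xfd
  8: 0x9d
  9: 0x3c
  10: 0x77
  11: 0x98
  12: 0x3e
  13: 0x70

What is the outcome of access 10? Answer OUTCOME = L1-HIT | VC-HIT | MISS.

0: 0xdc (blk 27, set 3) → MISS  vc=[]
1: 0x50 (blk 10, set 2) → MISS  vc=[]
2: 0x9e (blk 19, set 3) → MISS  vc=[27]
3: 0x3e (blk 7, set 3) → MISS  vc=[27, 19]
4: 0x52 (blk 10, set 2) → L1-HIT  vc=[27, 19]
5: 0xfb (blk 31, set 3) → MISS  vc=[27, 19, 7]
6: 0x3c (blk 7, set 3) → VC-HIT  vc=[27, 19, 31]
7: 0xfd (blk 31, set 3) → VC-HIT  vc=[27, 19, 7]
8: 0x9d (blk 19, set 3) → VC-HIT  vc=[27, 31, 7]
9: 0x3c (blk 7, set 3) → VC-HIT  vc=[27, 31, 19]
10: 0x77 (blk 14, set 2) → MISS  vc=[27, 31, 19, 10]
11: 0x98 (blk 19, set 3) → VC-HIT  vc=[27, 31, 7, 10]
12: 0x3e (blk 7, set 3) → VC-HIT  vc=[27, 31, 19, 10]
13: 0x70 (blk 14, set 2) → L1-HIT  vc=[27, 31, 19, 10]

OUTCOME = MISS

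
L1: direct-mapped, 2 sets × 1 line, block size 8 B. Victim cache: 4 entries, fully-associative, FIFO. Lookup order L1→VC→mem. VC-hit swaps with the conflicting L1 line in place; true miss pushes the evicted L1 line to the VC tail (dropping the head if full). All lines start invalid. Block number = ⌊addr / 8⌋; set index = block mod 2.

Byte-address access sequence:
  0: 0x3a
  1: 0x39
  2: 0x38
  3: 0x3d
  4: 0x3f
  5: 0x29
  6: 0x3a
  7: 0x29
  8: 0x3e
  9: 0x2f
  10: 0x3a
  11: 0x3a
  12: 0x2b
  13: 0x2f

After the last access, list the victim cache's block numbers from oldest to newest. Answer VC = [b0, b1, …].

VC = [7]

0: 0x3a (blk 7, set 1) → MISS  vc=[]
1: 0x39 (blk 7, set 1) → L1-HIT  vc=[]
2: 0x38 (blk 7, set 1) → L1-HIT  vc=[]
3: 0x3d (blk 7, set 1) → L1-HIT  vc=[]
4: 0x3f (blk 7, set 1) → L1-HIT  vc=[]
5: 0x29 (blk 5, set 1) → MISS  vc=[7]
6: 0x3a (blk 7, set 1) → VC-HIT  vc=[5]
7: 0x29 (blk 5, set 1) → VC-HIT  vc=[7]
8: 0x3e (blk 7, set 1) → VC-HIT  vc=[5]
9: 0x2f (blk 5, set 1) → VC-HIT  vc=[7]
10: 0x3a (blk 7, set 1) → VC-HIT  vc=[5]
11: 0x3a (blk 7, set 1) → L1-HIT  vc=[5]
12: 0x2b (blk 5, set 1) → VC-HIT  vc=[7]
13: 0x2f (blk 5, set 1) → L1-HIT  vc=[7]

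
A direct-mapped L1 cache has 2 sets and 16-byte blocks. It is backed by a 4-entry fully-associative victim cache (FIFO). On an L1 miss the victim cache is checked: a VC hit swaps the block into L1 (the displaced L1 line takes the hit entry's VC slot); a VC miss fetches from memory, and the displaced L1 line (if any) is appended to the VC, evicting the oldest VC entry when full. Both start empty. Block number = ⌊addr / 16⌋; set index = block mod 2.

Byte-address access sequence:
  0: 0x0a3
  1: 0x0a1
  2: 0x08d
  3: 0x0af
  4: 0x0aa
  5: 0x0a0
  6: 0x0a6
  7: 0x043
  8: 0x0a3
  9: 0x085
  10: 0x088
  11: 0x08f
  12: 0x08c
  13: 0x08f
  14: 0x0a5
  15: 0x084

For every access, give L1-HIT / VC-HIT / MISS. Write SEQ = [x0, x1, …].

SEQ = [MISS, L1-HIT, MISS, VC-HIT, L1-HIT, L1-HIT, L1-HIT, MISS, VC-HIT, VC-HIT, L1-HIT, L1-HIT, L1-HIT, L1-HIT, VC-HIT, VC-HIT]

0: 0xa3 (blk 10, set 0) → MISS  vc=[]
1: 0xa1 (blk 10, set 0) → L1-HIT  vc=[]
2: 0x8d (blk 8, set 0) → MISS  vc=[10]
3: 0xaf (blk 10, set 0) → VC-HIT  vc=[8]
4: 0xaa (blk 10, set 0) → L1-HIT  vc=[8]
5: 0xa0 (blk 10, set 0) → L1-HIT  vc=[8]
6: 0xa6 (blk 10, set 0) → L1-HIT  vc=[8]
7: 0x43 (blk 4, set 0) → MISS  vc=[8, 10]
8: 0xa3 (blk 10, set 0) → VC-HIT  vc=[8, 4]
9: 0x85 (blk 8, set 0) → VC-HIT  vc=[10, 4]
10: 0x88 (blk 8, set 0) → L1-HIT  vc=[10, 4]
11: 0x8f (blk 8, set 0) → L1-HIT  vc=[10, 4]
12: 0x8c (blk 8, set 0) → L1-HIT  vc=[10, 4]
13: 0x8f (blk 8, set 0) → L1-HIT  vc=[10, 4]
14: 0xa5 (blk 10, set 0) → VC-HIT  vc=[8, 4]
15: 0x84 (blk 8, set 0) → VC-HIT  vc=[10, 4]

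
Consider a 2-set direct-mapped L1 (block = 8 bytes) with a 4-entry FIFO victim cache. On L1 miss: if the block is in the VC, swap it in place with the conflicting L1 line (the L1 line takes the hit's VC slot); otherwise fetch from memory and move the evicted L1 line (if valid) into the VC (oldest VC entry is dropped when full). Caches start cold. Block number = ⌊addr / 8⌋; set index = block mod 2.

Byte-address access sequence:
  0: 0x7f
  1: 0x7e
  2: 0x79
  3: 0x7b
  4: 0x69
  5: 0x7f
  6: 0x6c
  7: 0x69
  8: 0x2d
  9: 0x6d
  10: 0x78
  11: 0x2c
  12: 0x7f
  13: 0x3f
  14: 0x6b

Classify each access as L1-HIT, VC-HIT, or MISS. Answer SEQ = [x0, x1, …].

  [0] addr=0x7f blk=15 s=1: MISS | VC []
  [1] addr=0x7e blk=15 s=1: L1-HIT | VC []
  [2] addr=0x79 blk=15 s=1: L1-HIT | VC []
  [3] addr=0x7b blk=15 s=1: L1-HIT | VC []
  [4] addr=0x69 blk=13 s=1: MISS | VC [15]
  [5] addr=0x7f blk=15 s=1: VC-HIT | VC [13]
  [6] addr=0x6c blk=13 s=1: VC-HIT | VC [15]
  [7] addr=0x69 blk=13 s=1: L1-HIT | VC [15]
  [8] addr=0x2d blk=5 s=1: MISS | VC [15, 13]
  [9] addr=0x6d blk=13 s=1: VC-HIT | VC [15, 5]
  [10] addr=0x78 blk=15 s=1: VC-HIT | VC [13, 5]
  [11] addr=0x2c blk=5 s=1: VC-HIT | VC [13, 15]
  [12] addr=0x7f blk=15 s=1: VC-HIT | VC [13, 5]
  [13] addr=0x3f blk=7 s=1: MISS | VC [13, 5, 15]
  [14] addr=0x6b blk=13 s=1: VC-HIT | VC [7, 5, 15]

SEQ = [MISS, L1-HIT, L1-HIT, L1-HIT, MISS, VC-HIT, VC-HIT, L1-HIT, MISS, VC-HIT, VC-HIT, VC-HIT, VC-HIT, MISS, VC-HIT]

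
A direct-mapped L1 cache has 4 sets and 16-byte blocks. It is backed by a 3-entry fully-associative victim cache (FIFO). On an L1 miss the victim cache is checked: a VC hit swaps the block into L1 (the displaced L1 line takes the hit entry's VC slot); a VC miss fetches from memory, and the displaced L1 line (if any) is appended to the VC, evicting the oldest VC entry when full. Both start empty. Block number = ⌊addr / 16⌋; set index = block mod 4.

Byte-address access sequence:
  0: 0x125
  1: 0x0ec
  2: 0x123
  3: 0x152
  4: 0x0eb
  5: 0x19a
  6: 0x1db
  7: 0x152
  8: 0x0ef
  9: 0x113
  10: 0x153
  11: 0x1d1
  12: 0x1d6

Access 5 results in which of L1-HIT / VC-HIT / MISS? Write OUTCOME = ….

OUTCOME = MISS

  [0] addr=0x125 blk=18 s=2: MISS | VC []
  [1] addr=0xec blk=14 s=2: MISS | VC [18]
  [2] addr=0x123 blk=18 s=2: VC-HIT | VC [14]
  [3] addr=0x152 blk=21 s=1: MISS | VC [14]
  [4] addr=0xeb blk=14 s=2: VC-HIT | VC [18]
  [5] addr=0x19a blk=25 s=1: MISS | VC [18, 21]
  [6] addr=0x1db blk=29 s=1: MISS | VC [18, 21, 25]
  [7] addr=0x152 blk=21 s=1: VC-HIT | VC [18, 29, 25]
  [8] addr=0xef blk=14 s=2: L1-HIT | VC [18, 29, 25]
  [9] addr=0x113 blk=17 s=1: MISS | VC [29, 25, 21]
  [10] addr=0x153 blk=21 s=1: VC-HIT | VC [29, 25, 17]
  [11] addr=0x1d1 blk=29 s=1: VC-HIT | VC [21, 25, 17]
  [12] addr=0x1d6 blk=29 s=1: L1-HIT | VC [21, 25, 17]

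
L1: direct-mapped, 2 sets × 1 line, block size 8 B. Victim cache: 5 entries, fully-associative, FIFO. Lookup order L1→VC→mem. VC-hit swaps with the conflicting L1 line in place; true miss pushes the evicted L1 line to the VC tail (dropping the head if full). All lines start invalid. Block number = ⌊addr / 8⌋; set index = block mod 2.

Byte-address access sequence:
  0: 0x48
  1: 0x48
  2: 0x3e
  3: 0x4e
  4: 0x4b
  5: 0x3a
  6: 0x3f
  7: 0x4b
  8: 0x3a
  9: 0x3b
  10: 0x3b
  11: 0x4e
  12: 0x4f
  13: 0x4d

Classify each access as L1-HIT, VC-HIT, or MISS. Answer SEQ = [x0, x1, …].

SEQ = [MISS, L1-HIT, MISS, VC-HIT, L1-HIT, VC-HIT, L1-HIT, VC-HIT, VC-HIT, L1-HIT, L1-HIT, VC-HIT, L1-HIT, L1-HIT]

0: 0x48 (blk 9, set 1) → MISS  vc=[]
1: 0x48 (blk 9, set 1) → L1-HIT  vc=[]
2: 0x3e (blk 7, set 1) → MISS  vc=[9]
3: 0x4e (blk 9, set 1) → VC-HIT  vc=[7]
4: 0x4b (blk 9, set 1) → L1-HIT  vc=[7]
5: 0x3a (blk 7, set 1) → VC-HIT  vc=[9]
6: 0x3f (blk 7, set 1) → L1-HIT  vc=[9]
7: 0x4b (blk 9, set 1) → VC-HIT  vc=[7]
8: 0x3a (blk 7, set 1) → VC-HIT  vc=[9]
9: 0x3b (blk 7, set 1) → L1-HIT  vc=[9]
10: 0x3b (blk 7, set 1) → L1-HIT  vc=[9]
11: 0x4e (blk 9, set 1) → VC-HIT  vc=[7]
12: 0x4f (blk 9, set 1) → L1-HIT  vc=[7]
13: 0x4d (blk 9, set 1) → L1-HIT  vc=[7]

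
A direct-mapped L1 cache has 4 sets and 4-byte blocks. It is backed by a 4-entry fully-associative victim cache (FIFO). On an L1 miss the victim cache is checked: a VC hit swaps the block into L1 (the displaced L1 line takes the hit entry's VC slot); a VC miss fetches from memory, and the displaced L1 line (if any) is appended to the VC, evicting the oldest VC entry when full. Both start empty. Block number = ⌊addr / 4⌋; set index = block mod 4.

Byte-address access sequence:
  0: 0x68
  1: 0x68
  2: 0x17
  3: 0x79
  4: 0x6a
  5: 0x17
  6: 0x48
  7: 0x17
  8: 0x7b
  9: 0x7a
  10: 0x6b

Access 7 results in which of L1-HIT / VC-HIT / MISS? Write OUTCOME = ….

#0 0x68→b26/s2 MISS; vc=[]
#1 0x68→b26/s2 L1-HIT; vc=[]
#2 0x17→b5/s1 MISS; vc=[]
#3 0x79→b30/s2 MISS; vc=[26]
#4 0x6a→b26/s2 VC-HIT; vc=[30]
#5 0x17→b5/s1 L1-HIT; vc=[30]
#6 0x48→b18/s2 MISS; vc=[30,26]
#7 0x17→b5/s1 L1-HIT; vc=[30,26]
#8 0x7b→b30/s2 VC-HIT; vc=[18,26]
#9 0x7a→b30/s2 L1-HIT; vc=[18,26]
#10 0x6b→b26/s2 VC-HIT; vc=[18,30]

OUTCOME = L1-HIT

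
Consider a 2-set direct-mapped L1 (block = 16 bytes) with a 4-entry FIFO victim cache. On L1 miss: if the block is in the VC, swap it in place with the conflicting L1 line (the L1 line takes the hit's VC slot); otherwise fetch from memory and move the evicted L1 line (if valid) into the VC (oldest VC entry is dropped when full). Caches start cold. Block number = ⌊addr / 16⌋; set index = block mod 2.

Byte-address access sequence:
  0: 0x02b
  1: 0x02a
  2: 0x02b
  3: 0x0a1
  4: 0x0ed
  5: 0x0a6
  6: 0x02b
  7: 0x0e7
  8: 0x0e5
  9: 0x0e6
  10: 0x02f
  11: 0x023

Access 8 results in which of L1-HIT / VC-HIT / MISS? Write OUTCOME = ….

OUTCOME = L1-HIT

#0 0x2b→b2/s0 MISS; vc=[]
#1 0x2a→b2/s0 L1-HIT; vc=[]
#2 0x2b→b2/s0 L1-HIT; vc=[]
#3 0xa1→b10/s0 MISS; vc=[2]
#4 0xed→b14/s0 MISS; vc=[2,10]
#5 0xa6→b10/s0 VC-HIT; vc=[2,14]
#6 0x2b→b2/s0 VC-HIT; vc=[10,14]
#7 0xe7→b14/s0 VC-HIT; vc=[10,2]
#8 0xe5→b14/s0 L1-HIT; vc=[10,2]
#9 0xe6→b14/s0 L1-HIT; vc=[10,2]
#10 0x2f→b2/s0 VC-HIT; vc=[10,14]
#11 0x23→b2/s0 L1-HIT; vc=[10,14]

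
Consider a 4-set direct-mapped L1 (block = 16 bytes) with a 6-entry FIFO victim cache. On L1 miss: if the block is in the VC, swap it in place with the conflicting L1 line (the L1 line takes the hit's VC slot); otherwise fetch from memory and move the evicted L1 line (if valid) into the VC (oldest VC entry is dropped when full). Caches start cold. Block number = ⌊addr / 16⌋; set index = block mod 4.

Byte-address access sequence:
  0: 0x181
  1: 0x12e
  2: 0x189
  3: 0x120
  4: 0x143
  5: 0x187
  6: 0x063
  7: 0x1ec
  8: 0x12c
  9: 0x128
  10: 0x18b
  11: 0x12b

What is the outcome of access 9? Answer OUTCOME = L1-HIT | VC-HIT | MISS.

OUTCOME = L1-HIT

0: 0x181 (blk 24, set 0) → MISS  vc=[]
1: 0x12e (blk 18, set 2) → MISS  vc=[]
2: 0x189 (blk 24, set 0) → L1-HIT  vc=[]
3: 0x120 (blk 18, set 2) → L1-HIT  vc=[]
4: 0x143 (blk 20, set 0) → MISS  vc=[24]
5: 0x187 (blk 24, set 0) → VC-HIT  vc=[20]
6: 0x63 (blk 6, set 2) → MISS  vc=[20, 18]
7: 0x1ec (blk 30, set 2) → MISS  vc=[20, 18, 6]
8: 0x12c (blk 18, set 2) → VC-HIT  vc=[20, 30, 6]
9: 0x128 (blk 18, set 2) → L1-HIT  vc=[20, 30, 6]
10: 0x18b (blk 24, set 0) → L1-HIT  vc=[20, 30, 6]
11: 0x12b (blk 18, set 2) → L1-HIT  vc=[20, 30, 6]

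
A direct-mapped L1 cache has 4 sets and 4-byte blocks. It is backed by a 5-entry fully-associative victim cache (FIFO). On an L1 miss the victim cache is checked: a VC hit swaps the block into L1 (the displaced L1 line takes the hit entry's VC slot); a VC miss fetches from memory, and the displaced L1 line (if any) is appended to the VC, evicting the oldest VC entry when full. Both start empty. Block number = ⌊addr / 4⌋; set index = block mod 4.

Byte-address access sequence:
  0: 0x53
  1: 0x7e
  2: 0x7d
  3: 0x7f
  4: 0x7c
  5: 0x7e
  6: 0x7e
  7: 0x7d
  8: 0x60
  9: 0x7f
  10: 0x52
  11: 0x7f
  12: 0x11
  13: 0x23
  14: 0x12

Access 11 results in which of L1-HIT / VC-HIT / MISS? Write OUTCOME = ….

  [0] addr=0x53 blk=20 s=0: MISS | VC []
  [1] addr=0x7e blk=31 s=3: MISS | VC []
  [2] addr=0x7d blk=31 s=3: L1-HIT | VC []
  [3] addr=0x7f blk=31 s=3: L1-HIT | VC []
  [4] addr=0x7c blk=31 s=3: L1-HIT | VC []
  [5] addr=0x7e blk=31 s=3: L1-HIT | VC []
  [6] addr=0x7e blk=31 s=3: L1-HIT | VC []
  [7] addr=0x7d blk=31 s=3: L1-HIT | VC []
  [8] addr=0x60 blk=24 s=0: MISS | VC [20]
  [9] addr=0x7f blk=31 s=3: L1-HIT | VC [20]
  [10] addr=0x52 blk=20 s=0: VC-HIT | VC [24]
  [11] addr=0x7f blk=31 s=3: L1-HIT | VC [24]
  [12] addr=0x11 blk=4 s=0: MISS | VC [24, 20]
  [13] addr=0x23 blk=8 s=0: MISS | VC [24, 20, 4]
  [14] addr=0x12 blk=4 s=0: VC-HIT | VC [24, 20, 8]

OUTCOME = L1-HIT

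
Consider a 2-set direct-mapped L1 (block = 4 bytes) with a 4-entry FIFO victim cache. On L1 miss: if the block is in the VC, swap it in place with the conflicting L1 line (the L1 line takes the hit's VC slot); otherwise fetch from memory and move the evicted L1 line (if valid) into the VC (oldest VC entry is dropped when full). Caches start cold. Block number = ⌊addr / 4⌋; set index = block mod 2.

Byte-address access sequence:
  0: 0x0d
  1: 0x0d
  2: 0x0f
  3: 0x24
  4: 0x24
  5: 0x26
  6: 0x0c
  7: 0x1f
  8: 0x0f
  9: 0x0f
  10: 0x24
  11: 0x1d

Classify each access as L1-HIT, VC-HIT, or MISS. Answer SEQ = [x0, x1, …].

#0 0xd→b3/s1 MISS; vc=[]
#1 0xd→b3/s1 L1-HIT; vc=[]
#2 0xf→b3/s1 L1-HIT; vc=[]
#3 0x24→b9/s1 MISS; vc=[3]
#4 0x24→b9/s1 L1-HIT; vc=[3]
#5 0x26→b9/s1 L1-HIT; vc=[3]
#6 0xc→b3/s1 VC-HIT; vc=[9]
#7 0x1f→b7/s1 MISS; vc=[9,3]
#8 0xf→b3/s1 VC-HIT; vc=[9,7]
#9 0xf→b3/s1 L1-HIT; vc=[9,7]
#10 0x24→b9/s1 VC-HIT; vc=[3,7]
#11 0x1d→b7/s1 VC-HIT; vc=[3,9]

SEQ = [MISS, L1-HIT, L1-HIT, MISS, L1-HIT, L1-HIT, VC-HIT, MISS, VC-HIT, L1-HIT, VC-HIT, VC-HIT]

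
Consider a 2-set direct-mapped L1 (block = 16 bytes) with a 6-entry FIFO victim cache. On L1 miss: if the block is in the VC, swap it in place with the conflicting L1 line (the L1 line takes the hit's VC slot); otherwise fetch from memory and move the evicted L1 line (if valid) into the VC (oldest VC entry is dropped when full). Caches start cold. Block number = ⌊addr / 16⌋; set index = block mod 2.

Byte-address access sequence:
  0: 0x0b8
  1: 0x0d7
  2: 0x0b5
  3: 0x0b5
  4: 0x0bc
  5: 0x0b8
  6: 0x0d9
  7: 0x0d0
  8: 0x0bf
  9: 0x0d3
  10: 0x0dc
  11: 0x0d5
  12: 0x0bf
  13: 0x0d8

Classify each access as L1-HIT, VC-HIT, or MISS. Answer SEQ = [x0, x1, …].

  [0] addr=0xb8 blk=11 s=1: MISS | VC []
  [1] addr=0xd7 blk=13 s=1: MISS | VC [11]
  [2] addr=0xb5 blk=11 s=1: VC-HIT | VC [13]
  [3] addr=0xb5 blk=11 s=1: L1-HIT | VC [13]
  [4] addr=0xbc blk=11 s=1: L1-HIT | VC [13]
  [5] addr=0xb8 blk=11 s=1: L1-HIT | VC [13]
  [6] addr=0xd9 blk=13 s=1: VC-HIT | VC [11]
  [7] addr=0xd0 blk=13 s=1: L1-HIT | VC [11]
  [8] addr=0xbf blk=11 s=1: VC-HIT | VC [13]
  [9] addr=0xd3 blk=13 s=1: VC-HIT | VC [11]
  [10] addr=0xdc blk=13 s=1: L1-HIT | VC [11]
  [11] addr=0xd5 blk=13 s=1: L1-HIT | VC [11]
  [12] addr=0xbf blk=11 s=1: VC-HIT | VC [13]
  [13] addr=0xd8 blk=13 s=1: VC-HIT | VC [11]

SEQ = [MISS, MISS, VC-HIT, L1-HIT, L1-HIT, L1-HIT, VC-HIT, L1-HIT, VC-HIT, VC-HIT, L1-HIT, L1-HIT, VC-HIT, VC-HIT]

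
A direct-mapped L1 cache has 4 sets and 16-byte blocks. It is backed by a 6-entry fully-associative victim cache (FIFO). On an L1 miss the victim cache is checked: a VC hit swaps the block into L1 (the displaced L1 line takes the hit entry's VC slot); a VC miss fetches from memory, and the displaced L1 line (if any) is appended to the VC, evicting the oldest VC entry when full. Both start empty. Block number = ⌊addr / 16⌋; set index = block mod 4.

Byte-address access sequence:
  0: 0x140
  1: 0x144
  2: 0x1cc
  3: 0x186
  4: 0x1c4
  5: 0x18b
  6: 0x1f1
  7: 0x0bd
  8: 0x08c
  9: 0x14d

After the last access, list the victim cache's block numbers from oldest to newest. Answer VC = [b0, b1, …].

0: 0x140 (blk 20, set 0) → MISS  vc=[]
1: 0x144 (blk 20, set 0) → L1-HIT  vc=[]
2: 0x1cc (blk 28, set 0) → MISS  vc=[20]
3: 0x186 (blk 24, set 0) → MISS  vc=[20, 28]
4: 0x1c4 (blk 28, set 0) → VC-HIT  vc=[20, 24]
5: 0x18b (blk 24, set 0) → VC-HIT  vc=[20, 28]
6: 0x1f1 (blk 31, set 3) → MISS  vc=[20, 28]
7: 0xbd (blk 11, set 3) → MISS  vc=[20, 28, 31]
8: 0x8c (blk 8, set 0) → MISS  vc=[20, 28, 31, 24]
9: 0x14d (blk 20, set 0) → VC-HIT  vc=[8, 28, 31, 24]

VC = [8, 28, 31, 24]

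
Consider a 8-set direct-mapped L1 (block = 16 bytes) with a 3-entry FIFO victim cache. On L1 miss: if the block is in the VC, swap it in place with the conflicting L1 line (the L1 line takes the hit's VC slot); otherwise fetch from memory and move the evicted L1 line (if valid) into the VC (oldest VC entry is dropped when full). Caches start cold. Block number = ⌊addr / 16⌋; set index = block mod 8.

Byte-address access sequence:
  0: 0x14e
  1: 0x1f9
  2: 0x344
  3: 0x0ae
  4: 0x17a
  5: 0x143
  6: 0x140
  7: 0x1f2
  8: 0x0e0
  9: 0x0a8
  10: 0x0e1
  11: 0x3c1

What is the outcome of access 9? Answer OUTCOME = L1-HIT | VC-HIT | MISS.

OUTCOME = L1-HIT

0: 0x14e (blk 20, set 4) → MISS  vc=[]
1: 0x1f9 (blk 31, set 7) → MISS  vc=[]
2: 0x344 (blk 52, set 4) → MISS  vc=[20]
3: 0xae (blk 10, set 2) → MISS  vc=[20]
4: 0x17a (blk 23, set 7) → MISS  vc=[20, 31]
5: 0x143 (blk 20, set 4) → VC-HIT  vc=[52, 31]
6: 0x140 (blk 20, set 4) → L1-HIT  vc=[52, 31]
7: 0x1f2 (blk 31, set 7) → VC-HIT  vc=[52, 23]
8: 0xe0 (blk 14, set 6) → MISS  vc=[52, 23]
9: 0xa8 (blk 10, set 2) → L1-HIT  vc=[52, 23]
10: 0xe1 (blk 14, set 6) → L1-HIT  vc=[52, 23]
11: 0x3c1 (blk 60, set 4) → MISS  vc=[52, 23, 20]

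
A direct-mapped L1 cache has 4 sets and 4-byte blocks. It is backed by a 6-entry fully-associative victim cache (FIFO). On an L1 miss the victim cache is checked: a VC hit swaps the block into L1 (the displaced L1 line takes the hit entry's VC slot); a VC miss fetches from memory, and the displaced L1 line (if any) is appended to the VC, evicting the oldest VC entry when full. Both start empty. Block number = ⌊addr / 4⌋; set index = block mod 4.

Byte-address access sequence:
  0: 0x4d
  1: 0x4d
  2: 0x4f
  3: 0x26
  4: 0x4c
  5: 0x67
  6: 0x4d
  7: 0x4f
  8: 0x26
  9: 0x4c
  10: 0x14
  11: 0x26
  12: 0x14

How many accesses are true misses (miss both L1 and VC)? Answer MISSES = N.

MISSES = 4

#0 0x4d→b19/s3 MISS; vc=[]
#1 0x4d→b19/s3 L1-HIT; vc=[]
#2 0x4f→b19/s3 L1-HIT; vc=[]
#3 0x26→b9/s1 MISS; vc=[]
#4 0x4c→b19/s3 L1-HIT; vc=[]
#5 0x67→b25/s1 MISS; vc=[9]
#6 0x4d→b19/s3 L1-HIT; vc=[9]
#7 0x4f→b19/s3 L1-HIT; vc=[9]
#8 0x26→b9/s1 VC-HIT; vc=[25]
#9 0x4c→b19/s3 L1-HIT; vc=[25]
#10 0x14→b5/s1 MISS; vc=[25,9]
#11 0x26→b9/s1 VC-HIT; vc=[25,5]
#12 0x14→b5/s1 VC-HIT; vc=[25,9]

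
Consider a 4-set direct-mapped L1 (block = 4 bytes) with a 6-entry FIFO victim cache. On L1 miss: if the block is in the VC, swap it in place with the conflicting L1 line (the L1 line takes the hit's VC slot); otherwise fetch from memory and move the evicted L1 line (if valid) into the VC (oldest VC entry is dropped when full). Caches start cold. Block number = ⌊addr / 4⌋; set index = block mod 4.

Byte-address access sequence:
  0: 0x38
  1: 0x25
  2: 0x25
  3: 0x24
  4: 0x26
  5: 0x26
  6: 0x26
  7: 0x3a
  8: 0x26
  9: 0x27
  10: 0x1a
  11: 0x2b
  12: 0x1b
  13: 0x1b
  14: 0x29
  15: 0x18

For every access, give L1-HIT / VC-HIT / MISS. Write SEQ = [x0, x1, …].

#0 0x38→b14/s2 MISS; vc=[]
#1 0x25→b9/s1 MISS; vc=[]
#2 0x25→b9/s1 L1-HIT; vc=[]
#3 0x24→b9/s1 L1-HIT; vc=[]
#4 0x26→b9/s1 L1-HIT; vc=[]
#5 0x26→b9/s1 L1-HIT; vc=[]
#6 0x26→b9/s1 L1-HIT; vc=[]
#7 0x3a→b14/s2 L1-HIT; vc=[]
#8 0x26→b9/s1 L1-HIT; vc=[]
#9 0x27→b9/s1 L1-HIT; vc=[]
#10 0x1a→b6/s2 MISS; vc=[14]
#11 0x2b→b10/s2 MISS; vc=[14,6]
#12 0x1b→b6/s2 VC-HIT; vc=[14,10]
#13 0x1b→b6/s2 L1-HIT; vc=[14,10]
#14 0x29→b10/s2 VC-HIT; vc=[14,6]
#15 0x18→b6/s2 VC-HIT; vc=[14,10]

SEQ = [MISS, MISS, L1-HIT, L1-HIT, L1-HIT, L1-HIT, L1-HIT, L1-HIT, L1-HIT, L1-HIT, MISS, MISS, VC-HIT, L1-HIT, VC-HIT, VC-HIT]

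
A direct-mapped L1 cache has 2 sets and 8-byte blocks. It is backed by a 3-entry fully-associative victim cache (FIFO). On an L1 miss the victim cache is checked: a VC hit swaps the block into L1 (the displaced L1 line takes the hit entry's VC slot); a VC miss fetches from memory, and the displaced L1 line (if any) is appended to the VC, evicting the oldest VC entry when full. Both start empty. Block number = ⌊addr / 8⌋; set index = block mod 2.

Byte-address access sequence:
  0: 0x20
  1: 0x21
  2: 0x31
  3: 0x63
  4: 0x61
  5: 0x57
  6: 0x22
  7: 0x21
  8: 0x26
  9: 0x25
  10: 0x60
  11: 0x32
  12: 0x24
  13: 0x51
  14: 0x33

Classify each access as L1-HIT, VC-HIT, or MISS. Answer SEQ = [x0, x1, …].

SEQ = [MISS, L1-HIT, MISS, MISS, L1-HIT, MISS, VC-HIT, L1-HIT, L1-HIT, L1-HIT, VC-HIT, VC-HIT, VC-HIT, VC-HIT, VC-HIT]

  [0] addr=0x20 blk=4 s=0: MISS | VC []
  [1] addr=0x21 blk=4 s=0: L1-HIT | VC []
  [2] addr=0x31 blk=6 s=0: MISS | VC [4]
  [3] addr=0x63 blk=12 s=0: MISS | VC [4, 6]
  [4] addr=0x61 blk=12 s=0: L1-HIT | VC [4, 6]
  [5] addr=0x57 blk=10 s=0: MISS | VC [4, 6, 12]
  [6] addr=0x22 blk=4 s=0: VC-HIT | VC [10, 6, 12]
  [7] addr=0x21 blk=4 s=0: L1-HIT | VC [10, 6, 12]
  [8] addr=0x26 blk=4 s=0: L1-HIT | VC [10, 6, 12]
  [9] addr=0x25 blk=4 s=0: L1-HIT | VC [10, 6, 12]
  [10] addr=0x60 blk=12 s=0: VC-HIT | VC [10, 6, 4]
  [11] addr=0x32 blk=6 s=0: VC-HIT | VC [10, 12, 4]
  [12] addr=0x24 blk=4 s=0: VC-HIT | VC [10, 12, 6]
  [13] addr=0x51 blk=10 s=0: VC-HIT | VC [4, 12, 6]
  [14] addr=0x33 blk=6 s=0: VC-HIT | VC [4, 12, 10]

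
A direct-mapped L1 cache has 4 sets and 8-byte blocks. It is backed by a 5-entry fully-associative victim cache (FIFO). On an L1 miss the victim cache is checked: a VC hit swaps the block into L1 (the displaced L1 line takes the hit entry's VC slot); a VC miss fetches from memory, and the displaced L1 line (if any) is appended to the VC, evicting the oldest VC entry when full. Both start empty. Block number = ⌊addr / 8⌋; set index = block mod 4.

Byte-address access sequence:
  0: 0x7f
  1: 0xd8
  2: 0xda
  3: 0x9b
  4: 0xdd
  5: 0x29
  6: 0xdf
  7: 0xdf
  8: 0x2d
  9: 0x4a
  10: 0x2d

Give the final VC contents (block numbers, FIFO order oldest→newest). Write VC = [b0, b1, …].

VC = [15, 19, 9]

#0 0x7f→b15/s3 MISS; vc=[]
#1 0xd8→b27/s3 MISS; vc=[15]
#2 0xda→b27/s3 L1-HIT; vc=[15]
#3 0x9b→b19/s3 MISS; vc=[15,27]
#4 0xdd→b27/s3 VC-HIT; vc=[15,19]
#5 0x29→b5/s1 MISS; vc=[15,19]
#6 0xdf→b27/s3 L1-HIT; vc=[15,19]
#7 0xdf→b27/s3 L1-HIT; vc=[15,19]
#8 0x2d→b5/s1 L1-HIT; vc=[15,19]
#9 0x4a→b9/s1 MISS; vc=[15,19,5]
#10 0x2d→b5/s1 VC-HIT; vc=[15,19,9]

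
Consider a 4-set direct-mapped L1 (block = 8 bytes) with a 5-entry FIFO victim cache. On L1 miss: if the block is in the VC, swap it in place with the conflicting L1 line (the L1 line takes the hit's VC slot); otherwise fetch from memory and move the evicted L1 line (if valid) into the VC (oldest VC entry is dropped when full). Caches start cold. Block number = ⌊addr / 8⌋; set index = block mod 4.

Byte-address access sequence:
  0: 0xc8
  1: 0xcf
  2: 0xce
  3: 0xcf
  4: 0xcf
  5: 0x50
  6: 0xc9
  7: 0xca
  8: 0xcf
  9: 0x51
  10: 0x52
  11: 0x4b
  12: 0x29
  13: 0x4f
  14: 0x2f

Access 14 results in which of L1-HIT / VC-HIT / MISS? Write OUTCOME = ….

  [0] addr=0xc8 blk=25 s=1: MISS | VC []
  [1] addr=0xcf blk=25 s=1: L1-HIT | VC []
  [2] addr=0xce blk=25 s=1: L1-HIT | VC []
  [3] addr=0xcf blk=25 s=1: L1-HIT | VC []
  [4] addr=0xcf blk=25 s=1: L1-HIT | VC []
  [5] addr=0x50 blk=10 s=2: MISS | VC []
  [6] addr=0xc9 blk=25 s=1: L1-HIT | VC []
  [7] addr=0xca blk=25 s=1: L1-HIT | VC []
  [8] addr=0xcf blk=25 s=1: L1-HIT | VC []
  [9] addr=0x51 blk=10 s=2: L1-HIT | VC []
  [10] addr=0x52 blk=10 s=2: L1-HIT | VC []
  [11] addr=0x4b blk=9 s=1: MISS | VC [25]
  [12] addr=0x29 blk=5 s=1: MISS | VC [25, 9]
  [13] addr=0x4f blk=9 s=1: VC-HIT | VC [25, 5]
  [14] addr=0x2f blk=5 s=1: VC-HIT | VC [25, 9]

OUTCOME = VC-HIT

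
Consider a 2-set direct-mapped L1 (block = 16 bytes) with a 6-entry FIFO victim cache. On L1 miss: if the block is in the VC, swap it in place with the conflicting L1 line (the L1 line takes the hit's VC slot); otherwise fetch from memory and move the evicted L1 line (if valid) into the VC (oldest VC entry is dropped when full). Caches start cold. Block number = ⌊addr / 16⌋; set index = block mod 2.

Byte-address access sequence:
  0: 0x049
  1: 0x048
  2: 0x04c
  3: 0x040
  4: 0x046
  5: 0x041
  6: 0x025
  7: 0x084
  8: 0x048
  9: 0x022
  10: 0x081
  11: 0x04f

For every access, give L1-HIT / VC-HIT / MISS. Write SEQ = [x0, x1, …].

#0 0x49→b4/s0 MISS; vc=[]
#1 0x48→b4/s0 L1-HIT; vc=[]
#2 0x4c→b4/s0 L1-HIT; vc=[]
#3 0x40→b4/s0 L1-HIT; vc=[]
#4 0x46→b4/s0 L1-HIT; vc=[]
#5 0x41→b4/s0 L1-HIT; vc=[]
#6 0x25→b2/s0 MISS; vc=[4]
#7 0x84→b8/s0 MISS; vc=[4,2]
#8 0x48→b4/s0 VC-HIT; vc=[8,2]
#9 0x22→b2/s0 VC-HIT; vc=[8,4]
#10 0x81→b8/s0 VC-HIT; vc=[2,4]
#11 0x4f→b4/s0 VC-HIT; vc=[2,8]

SEQ = [MISS, L1-HIT, L1-HIT, L1-HIT, L1-HIT, L1-HIT, MISS, MISS, VC-HIT, VC-HIT, VC-HIT, VC-HIT]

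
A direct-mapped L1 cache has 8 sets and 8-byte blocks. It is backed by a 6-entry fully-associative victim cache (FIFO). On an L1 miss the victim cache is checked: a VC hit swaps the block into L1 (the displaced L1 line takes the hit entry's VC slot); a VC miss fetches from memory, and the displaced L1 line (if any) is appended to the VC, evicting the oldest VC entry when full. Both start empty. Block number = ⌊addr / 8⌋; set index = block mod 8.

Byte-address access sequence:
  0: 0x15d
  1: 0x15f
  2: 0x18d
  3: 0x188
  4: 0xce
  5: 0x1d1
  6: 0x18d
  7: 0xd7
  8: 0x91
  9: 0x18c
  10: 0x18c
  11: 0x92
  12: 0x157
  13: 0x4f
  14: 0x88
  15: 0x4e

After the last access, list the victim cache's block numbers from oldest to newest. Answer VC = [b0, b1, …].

VC = [25, 58, 26, 18, 49, 17]

  [0] addr=0x15d blk=43 s=3: MISS | VC []
  [1] addr=0x15f blk=43 s=3: L1-HIT | VC []
  [2] addr=0x18d blk=49 s=1: MISS | VC []
  [3] addr=0x188 blk=49 s=1: L1-HIT | VC []
  [4] addr=0xce blk=25 s=1: MISS | VC [49]
  [5] addr=0x1d1 blk=58 s=2: MISS | VC [49]
  [6] addr=0x18d blk=49 s=1: VC-HIT | VC [25]
  [7] addr=0xd7 blk=26 s=2: MISS | VC [25, 58]
  [8] addr=0x91 blk=18 s=2: MISS | VC [25, 58, 26]
  [9] addr=0x18c blk=49 s=1: L1-HIT | VC [25, 58, 26]
  [10] addr=0x18c blk=49 s=1: L1-HIT | VC [25, 58, 26]
  [11] addr=0x92 blk=18 s=2: L1-HIT | VC [25, 58, 26]
  [12] addr=0x157 blk=42 s=2: MISS | VC [25, 58, 26, 18]
  [13] addr=0x4f blk=9 s=1: MISS | VC [25, 58, 26, 18, 49]
  [14] addr=0x88 blk=17 s=1: MISS | VC [25, 58, 26, 18, 49, 9]
  [15] addr=0x4e blk=9 s=1: VC-HIT | VC [25, 58, 26, 18, 49, 17]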